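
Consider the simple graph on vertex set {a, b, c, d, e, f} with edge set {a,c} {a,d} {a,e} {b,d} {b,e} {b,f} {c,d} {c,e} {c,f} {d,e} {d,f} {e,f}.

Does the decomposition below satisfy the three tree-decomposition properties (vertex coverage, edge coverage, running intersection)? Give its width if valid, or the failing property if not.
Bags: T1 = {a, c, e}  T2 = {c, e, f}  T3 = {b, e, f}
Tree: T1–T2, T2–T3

No — vertex d appears in no bag.

A tree decomposition must satisfy three properties: every vertex lies in some bag; for every edge, both endpoints lie together in some bag; and for every vertex, the bags containing it form a connected subtree. Here vertex d appears in no bag, so the decomposition is invalid.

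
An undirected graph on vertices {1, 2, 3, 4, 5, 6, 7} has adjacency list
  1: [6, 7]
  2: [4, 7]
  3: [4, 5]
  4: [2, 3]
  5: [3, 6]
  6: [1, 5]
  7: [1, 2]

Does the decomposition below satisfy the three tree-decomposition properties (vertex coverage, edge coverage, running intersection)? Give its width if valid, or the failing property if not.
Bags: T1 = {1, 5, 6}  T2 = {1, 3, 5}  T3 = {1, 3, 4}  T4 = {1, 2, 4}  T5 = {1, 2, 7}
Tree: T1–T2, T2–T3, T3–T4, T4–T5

Vertex coverage: the bags together contain {1, 2, 3, 4, 5, 6, 7}, the full vertex set. Edge coverage: each edge of G has both endpoints in at least one bag. Running intersection: for every vertex, the bags containing it form a connected subtree. All three properties hold, so this is a valid tree decomposition of width max|bag| − 1 = 2, and hence tw(G) ≤ 2.

Yes; width 2.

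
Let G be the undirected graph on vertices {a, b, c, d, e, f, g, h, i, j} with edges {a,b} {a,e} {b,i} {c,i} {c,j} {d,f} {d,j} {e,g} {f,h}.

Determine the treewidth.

A width-1 tree decomposition is:
Bags: B1 = {e, g}  B2 = {a, e}  B3 = {a, b}  B4 = {b, i}  B5 = {c, i}  B6 = {c, j}  B7 = {d, j}  B8 = {d, f}  B9 = {f, h}
Tree: B1–B2, B2–B3, B3–B4, B4–B5, B5–B6, B6–B7, B7–B8, B8–B9
Each bag holds 2 vertices, so the decomposition has width 1, which upper-bounds the treewidth. Since G has at least one edge (e.g. g–e), it is not an edgeless graph, so tw(G) ≥ 1. Combining the bounds, tw(G) = 1.

1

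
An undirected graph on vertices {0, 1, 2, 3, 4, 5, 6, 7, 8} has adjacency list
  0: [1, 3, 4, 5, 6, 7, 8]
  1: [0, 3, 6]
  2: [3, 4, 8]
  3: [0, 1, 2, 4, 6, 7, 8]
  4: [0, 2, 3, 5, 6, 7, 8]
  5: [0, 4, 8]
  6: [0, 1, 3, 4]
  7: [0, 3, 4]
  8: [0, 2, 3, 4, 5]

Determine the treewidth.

3

A width-3 tree decomposition is:
Bags: B1 = {0, 3, 4, 7}  B2 = {0, 3, 4, 6}  B3 = {0, 1, 3, 6}  B4 = {0, 3, 4, 8}  B5 = {2, 3, 4, 8}  B6 = {0, 4, 5, 8}
Tree: B1–B2, B2–B3, B2–B4, B4–B5, B4–B6
Every bag has size at most 4, so the width is 4 − 1 = 3 and tw(G) ≤ 3. On the other hand G contains the 4-clique {0, 1, 3, 6}. A clique must lie in a single bag of any decomposition, so no decomposition can have width below 3. Combining the bounds, tw(G) = 3.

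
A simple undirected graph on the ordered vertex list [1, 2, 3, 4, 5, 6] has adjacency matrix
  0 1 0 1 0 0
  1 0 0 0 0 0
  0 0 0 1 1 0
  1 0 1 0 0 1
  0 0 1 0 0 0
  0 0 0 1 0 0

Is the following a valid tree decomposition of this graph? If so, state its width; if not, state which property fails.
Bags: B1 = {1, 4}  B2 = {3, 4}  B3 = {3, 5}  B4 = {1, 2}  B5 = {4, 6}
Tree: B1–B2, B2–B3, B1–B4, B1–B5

Vertex coverage: the bags together contain {1, 2, 3, 4, 5, 6}, the full vertex set. Edge coverage: each edge of G has both endpoints in at least one bag. Running intersection: for every vertex, the bags containing it form a connected subtree. All three properties hold, so this is a valid tree decomposition of width max|bag| − 1 = 1, and hence tw(G) ≤ 1.

Yes; width 1.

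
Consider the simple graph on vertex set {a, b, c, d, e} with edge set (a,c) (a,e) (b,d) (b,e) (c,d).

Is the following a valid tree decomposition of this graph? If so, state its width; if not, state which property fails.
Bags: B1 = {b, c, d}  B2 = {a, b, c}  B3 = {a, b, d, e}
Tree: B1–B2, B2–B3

No — bags containing vertex d are not connected in the tree.

A tree decomposition must satisfy three properties: every vertex lies in some bag; for every edge, both endpoints lie together in some bag; and for every vertex, the bags containing it form a connected subtree. Here bags containing vertex d are not connected in the tree, so the decomposition is invalid.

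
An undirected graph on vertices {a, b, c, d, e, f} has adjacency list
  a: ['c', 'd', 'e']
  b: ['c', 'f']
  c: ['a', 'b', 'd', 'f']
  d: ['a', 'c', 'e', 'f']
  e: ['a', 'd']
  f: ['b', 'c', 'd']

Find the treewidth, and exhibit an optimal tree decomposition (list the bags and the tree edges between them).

Treewidth 2.
Bags: B1 = {a, c, d}  B2 = {c, d, f}  B3 = {b, c, f}  B4 = {a, d, e}
Tree: B1–B2, B2–B3, B1–B4

The largest bag has 3 vertices, giving width 2; this decomposition certifies tw(G) ≤ 2. Conversely, {c, d, f} is a clique of size 3, and the vertices of any clique must share a bag in every tree decomposition; so some bag has ≥ 3 vertices and tw(G) ≥ 2. Combining the bounds, tw(G) = 2.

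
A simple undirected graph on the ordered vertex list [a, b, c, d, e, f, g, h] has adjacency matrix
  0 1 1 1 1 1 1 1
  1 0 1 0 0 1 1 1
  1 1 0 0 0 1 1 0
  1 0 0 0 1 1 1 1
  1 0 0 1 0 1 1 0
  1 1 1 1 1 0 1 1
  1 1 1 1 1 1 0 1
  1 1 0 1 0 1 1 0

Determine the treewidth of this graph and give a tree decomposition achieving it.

Treewidth 4.
Bags: B1 = {a, b, f, g, h}  B2 = {a, d, f, g, h}  B3 = {a, d, e, f, g}  B4 = {a, b, c, f, g}
Tree: B1–B2, B2–B3, B1–B4

Each bag holds 5 vertices, so the decomposition has width 4, which upper-bounds the treewidth. On the other hand G contains the 5-clique {a, d, e, f, g}. A clique must lie in a single bag of any decomposition, so no decomposition can have width below 4. Hence tw(G) = 4 exactly.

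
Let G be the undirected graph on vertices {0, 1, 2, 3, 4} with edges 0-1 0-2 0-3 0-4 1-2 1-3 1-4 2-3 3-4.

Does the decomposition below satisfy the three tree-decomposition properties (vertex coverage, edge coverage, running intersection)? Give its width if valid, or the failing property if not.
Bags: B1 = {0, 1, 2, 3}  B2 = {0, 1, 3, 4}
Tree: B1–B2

Yes; width 3.

Checking the three conditions: (i) the bags cover all of {0, 1, 2, 3, 4}; (ii) for each edge, some bag contains both endpoints; (iii) the bags containing any fixed vertex form a subtree. All hold, so the decomposition is valid with width 4 − 1 = 3.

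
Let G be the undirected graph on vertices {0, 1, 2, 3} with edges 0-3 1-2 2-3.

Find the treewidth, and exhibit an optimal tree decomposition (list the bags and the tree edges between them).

Every bag has size at most 2, so the width is 2 − 1 = 1 and tw(G) ≤ 1. Since G has at least one edge (e.g. 2–3), it is not an edgeless graph, so tw(G) ≥ 1. Combining the bounds, tw(G) = 1.

Treewidth 1.
Bags: B1 = {2, 3}  B2 = {0, 3}  B3 = {1, 2}
Tree: B1–B2, B1–B3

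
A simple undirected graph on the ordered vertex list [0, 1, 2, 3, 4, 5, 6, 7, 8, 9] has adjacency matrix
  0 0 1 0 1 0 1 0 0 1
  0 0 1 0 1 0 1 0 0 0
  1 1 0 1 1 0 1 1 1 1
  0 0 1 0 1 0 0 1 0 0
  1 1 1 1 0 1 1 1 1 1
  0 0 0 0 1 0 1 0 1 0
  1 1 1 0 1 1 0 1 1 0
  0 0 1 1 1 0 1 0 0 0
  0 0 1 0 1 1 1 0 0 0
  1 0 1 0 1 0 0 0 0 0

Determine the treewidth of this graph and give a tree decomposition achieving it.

The largest bag has 4 vertices, giving width 3; this decomposition certifies tw(G) ≤ 3. Conversely, {0, 2, 4, 9} is a clique of size 4, and the vertices of any clique must share a bag in every tree decomposition; so some bag has ≥ 4 vertices and tw(G) ≥ 3. Therefore the treewidth is 3.

Treewidth 3.
Bags: B1 = {1, 2, 4, 6}  B2 = {2, 4, 6, 8}  B3 = {0, 2, 4, 6}  B4 = {0, 2, 4, 9}  B5 = {4, 5, 6, 8}  B6 = {2, 4, 6, 7}  B7 = {2, 3, 4, 7}
Tree: B1–B2, B2–B3, B3–B4, B2–B5, B1–B6, B6–B7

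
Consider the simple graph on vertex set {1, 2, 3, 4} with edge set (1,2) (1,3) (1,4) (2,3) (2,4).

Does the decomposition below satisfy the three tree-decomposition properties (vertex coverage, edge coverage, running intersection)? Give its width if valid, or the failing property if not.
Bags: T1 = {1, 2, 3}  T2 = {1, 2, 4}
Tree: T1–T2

Yes; width 2.

Vertex coverage: the bags together contain {1, 2, 3, 4}, the full vertex set. Edge coverage: each edge of G has both endpoints in at least one bag. Running intersection: for every vertex, the bags containing it form a connected subtree. All three properties hold, so this is a valid tree decomposition of width max|bag| − 1 = 2, and hence tw(G) ≤ 2.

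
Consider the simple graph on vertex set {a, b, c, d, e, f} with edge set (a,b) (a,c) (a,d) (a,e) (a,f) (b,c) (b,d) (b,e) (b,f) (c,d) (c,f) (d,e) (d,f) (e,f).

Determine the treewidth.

4

A width-4 tree decomposition is:
Bags: B1 = {a, b, c, d, f}  B2 = {a, b, d, e, f}
Tree: B1–B2
Each bag holds 5 vertices, so the decomposition has width 4, which upper-bounds the treewidth. Conversely, {a, b, d, e, f} is a clique of size 5, and the vertices of any clique must share a bag in every tree decomposition; so some bag has ≥ 5 vertices and tw(G) ≥ 4. Combining the bounds, tw(G) = 4.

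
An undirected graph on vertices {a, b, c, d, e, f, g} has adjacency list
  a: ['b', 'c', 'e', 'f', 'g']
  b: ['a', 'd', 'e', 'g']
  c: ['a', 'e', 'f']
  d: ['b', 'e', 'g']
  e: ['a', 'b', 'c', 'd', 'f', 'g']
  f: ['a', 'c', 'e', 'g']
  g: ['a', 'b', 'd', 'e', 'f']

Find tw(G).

A width-3 tree decomposition is:
Bags: B1 = {a, e, f, g}  B2 = {a, b, e, g}  B3 = {a, c, e, f}  B4 = {b, d, e, g}
Tree: B1–B2, B1–B3, B2–B4
Each bag holds 4 vertices, so the decomposition has width 3, which upper-bounds the treewidth. Conversely, {a, e, f, g} is a clique of size 4, and the vertices of any clique must share a bag in every tree decomposition; so some bag has ≥ 4 vertices and tw(G) ≥ 3. Hence tw(G) = 3 exactly.

3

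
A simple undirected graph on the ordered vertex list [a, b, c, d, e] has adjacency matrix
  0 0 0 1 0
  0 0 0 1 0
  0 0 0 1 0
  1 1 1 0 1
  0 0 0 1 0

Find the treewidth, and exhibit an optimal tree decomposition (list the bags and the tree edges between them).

Treewidth 1.
One such decomposition:
Bags: B1 = {a, d}  B2 = {d, e}  B3 = {c, d}  B4 = {b, d}
Tree: B1–B2, B1–B3, B3–B4

Each bag holds 2 vertices, so the decomposition has width 1, which upper-bounds the treewidth. G has an edge, so its treewidth is at least 1. Combining the bounds, tw(G) = 1.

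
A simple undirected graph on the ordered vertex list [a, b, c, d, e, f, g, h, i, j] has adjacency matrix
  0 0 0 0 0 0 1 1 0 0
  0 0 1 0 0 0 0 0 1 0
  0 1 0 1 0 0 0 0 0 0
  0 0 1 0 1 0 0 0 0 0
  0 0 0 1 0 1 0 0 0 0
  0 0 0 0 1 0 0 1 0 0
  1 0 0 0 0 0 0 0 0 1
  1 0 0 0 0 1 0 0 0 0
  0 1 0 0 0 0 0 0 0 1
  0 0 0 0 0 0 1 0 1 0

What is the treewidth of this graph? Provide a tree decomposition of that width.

The largest bag has 3 vertices, giving width 2; this decomposition certifies tw(G) ≤ 2. Since b–c–d–e–f–h–a–g–j–i–b is a cycle in G, G is not acyclic. Forests are exactly the graphs of treewidth ≤ 1, so tw(G) ≥ 2. The upper and lower bounds meet at 2, so that is the treewidth.

Treewidth 2.
One such decomposition:
Bags: B1 = {b, c, d}  B2 = {b, d, e}  B3 = {b, e, f}  B4 = {b, f, h}  B5 = {a, b, h}  B6 = {a, b, g}  B7 = {b, g, j}  B8 = {b, i, j}
Tree: B1–B2, B2–B3, B3–B4, B4–B5, B5–B6, B6–B7, B7–B8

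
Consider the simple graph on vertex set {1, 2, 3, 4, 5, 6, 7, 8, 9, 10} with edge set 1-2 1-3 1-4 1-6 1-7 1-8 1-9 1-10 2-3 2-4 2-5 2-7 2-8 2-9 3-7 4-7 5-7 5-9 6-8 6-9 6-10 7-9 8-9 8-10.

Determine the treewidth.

3

A width-3 tree decomposition is:
Bags: B1 = {1, 2, 3, 7}  B2 = {1, 2, 7, 9}  B3 = {1, 2, 4, 7}  B4 = {2, 5, 7, 9}  B5 = {1, 2, 8, 9}  B6 = {1, 6, 8, 9}  B7 = {1, 6, 8, 10}
Tree: B1–B2, B2–B3, B2–B4, B2–B5, B5–B6, B6–B7
Each bag holds 4 vertices, so the decomposition has width 3, which upper-bounds the treewidth. Conversely, {1, 2, 8, 9} is a clique of size 4, and the vertices of any clique must share a bag in every tree decomposition; so some bag has ≥ 4 vertices and tw(G) ≥ 3. The upper and lower bounds meet at 3, so that is the treewidth.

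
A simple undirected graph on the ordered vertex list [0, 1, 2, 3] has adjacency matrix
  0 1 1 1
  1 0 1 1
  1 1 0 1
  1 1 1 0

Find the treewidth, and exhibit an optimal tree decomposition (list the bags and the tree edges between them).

With just one bag of size 4, the width is 4 − 1 = 3, so tw(G) ≤ 3. On the other hand G contains the 4-clique {0, 1, 2, 3}. A clique must lie in a single bag of any decomposition, so no decomposition can have width below 3. Hence tw(G) = 3 exactly.

Treewidth 3.
One optimal decomposition is:
Bags: B1 = {0, 1, 2, 3}
Tree: (single bag)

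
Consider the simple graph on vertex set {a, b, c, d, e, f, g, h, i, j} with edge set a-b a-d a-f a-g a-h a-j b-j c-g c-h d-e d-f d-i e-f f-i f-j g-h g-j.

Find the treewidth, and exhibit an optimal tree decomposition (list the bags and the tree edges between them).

Each bag holds 3 vertices, so the decomposition has width 2, which upper-bounds the treewidth. On the other hand G contains the 3-clique {d, e, f}. A clique must lie in a single bag of any decomposition, so no decomposition can have width below 2. Combining the bounds, tw(G) = 2.

Treewidth 2.
Bags: B1 = {d, f, i}  B2 = {a, d, f}  B3 = {a, f, j}  B4 = {d, e, f}  B5 = {a, b, j}  B6 = {a, g, j}  B7 = {a, g, h}  B8 = {c, g, h}
Tree: B1–B2, B2–B3, B1–B4, B3–B5, B5–B6, B6–B7, B7–B8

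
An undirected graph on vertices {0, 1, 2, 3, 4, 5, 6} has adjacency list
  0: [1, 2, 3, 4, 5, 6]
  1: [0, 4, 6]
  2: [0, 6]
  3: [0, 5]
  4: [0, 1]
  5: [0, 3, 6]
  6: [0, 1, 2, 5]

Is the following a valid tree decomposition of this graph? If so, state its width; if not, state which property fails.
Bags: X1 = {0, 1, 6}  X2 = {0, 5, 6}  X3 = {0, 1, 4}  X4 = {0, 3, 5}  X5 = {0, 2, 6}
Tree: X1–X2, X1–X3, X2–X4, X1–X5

Yes; width 2.

Checking the three conditions: (i) the bags cover all of {0, 1, 2, 3, 4, 5, 6}; (ii) for each edge, some bag contains both endpoints; (iii) the bags containing any fixed vertex form a subtree. All hold, so the decomposition is valid with width 3 − 1 = 2.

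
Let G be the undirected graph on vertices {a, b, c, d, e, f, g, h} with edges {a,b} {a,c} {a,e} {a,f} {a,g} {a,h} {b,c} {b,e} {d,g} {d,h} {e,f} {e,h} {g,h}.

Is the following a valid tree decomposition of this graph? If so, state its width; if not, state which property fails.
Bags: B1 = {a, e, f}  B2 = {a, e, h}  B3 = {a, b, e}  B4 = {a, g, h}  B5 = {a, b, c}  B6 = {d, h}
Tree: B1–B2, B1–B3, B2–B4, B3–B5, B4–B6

A tree decomposition must satisfy three properties: every vertex lies in some bag; for every edge, both endpoints lie together in some bag; and for every vertex, the bags containing it form a connected subtree. Here edge (g,d) lies in no bag, so the decomposition is invalid.

No — edge (g,d) lies in no bag.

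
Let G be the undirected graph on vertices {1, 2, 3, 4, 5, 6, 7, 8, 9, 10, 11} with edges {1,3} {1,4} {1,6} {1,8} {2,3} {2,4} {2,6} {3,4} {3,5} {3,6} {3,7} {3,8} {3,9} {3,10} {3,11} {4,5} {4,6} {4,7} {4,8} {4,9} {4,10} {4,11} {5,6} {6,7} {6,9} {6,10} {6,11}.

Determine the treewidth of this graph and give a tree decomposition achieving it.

Treewidth 3.
Bags: B1 = {3, 4, 5, 6}  B2 = {3, 4, 6, 7}  B3 = {3, 4, 6, 11}  B4 = {1, 3, 4, 6}  B5 = {2, 3, 4, 6}  B6 = {3, 4, 6, 10}  B7 = {3, 4, 6, 9}  B8 = {1, 3, 4, 8}
Tree: B1–B2, B1–B3, B1–B4, B3–B5, B1–B6, B1–B7, B4–B8

Every bag has size at most 4, so the width is 4 − 1 = 3 and tw(G) ≤ 3. For the lower bound, the 4 vertices {1, 3, 4, 8} are pairwise adjacent, and any tree decomposition puts a clique entirely inside one bag — forcing width ≥ 3. The upper and lower bounds meet at 3, so that is the treewidth.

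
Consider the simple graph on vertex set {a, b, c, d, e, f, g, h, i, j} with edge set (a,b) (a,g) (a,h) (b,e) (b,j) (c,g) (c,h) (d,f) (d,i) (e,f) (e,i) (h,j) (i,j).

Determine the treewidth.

2

A width-2 tree decomposition is:
Bags: B1 = {d, f, i}  B2 = {e, f, i}  B3 = {e, i, j}  B4 = {b, e, j}  B5 = {b, h, j}  B6 = {a, b, h}  B7 = {a, c, h}  B8 = {a, c, g}
Tree: B1–B2, B2–B3, B3–B4, B4–B5, B5–B6, B6–B7, B7–B8
Each bag holds 3 vertices, so the decomposition has width 2, which upper-bounds the treewidth. Since d–f–e–i–d is a cycle in G, G is not acyclic. Forests are exactly the graphs of treewidth ≤ 1, so tw(G) ≥ 2. Hence tw(G) = 2 exactly.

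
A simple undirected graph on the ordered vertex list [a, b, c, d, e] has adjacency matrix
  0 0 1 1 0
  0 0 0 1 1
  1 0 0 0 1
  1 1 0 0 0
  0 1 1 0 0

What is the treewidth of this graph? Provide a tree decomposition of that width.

Treewidth 2.
Bags: B1 = {b, d, e}  B2 = {a, d, e}  B3 = {a, c, e}
Tree: B1–B2, B2–B3

The largest bag has 3 vertices, giving width 2; this decomposition certifies tw(G) ≤ 2. Since e–b–d–a–c–e is a cycle in G, G is not acyclic. Forests are exactly the graphs of treewidth ≤ 1, so tw(G) ≥ 2. Combining the bounds, tw(G) = 2.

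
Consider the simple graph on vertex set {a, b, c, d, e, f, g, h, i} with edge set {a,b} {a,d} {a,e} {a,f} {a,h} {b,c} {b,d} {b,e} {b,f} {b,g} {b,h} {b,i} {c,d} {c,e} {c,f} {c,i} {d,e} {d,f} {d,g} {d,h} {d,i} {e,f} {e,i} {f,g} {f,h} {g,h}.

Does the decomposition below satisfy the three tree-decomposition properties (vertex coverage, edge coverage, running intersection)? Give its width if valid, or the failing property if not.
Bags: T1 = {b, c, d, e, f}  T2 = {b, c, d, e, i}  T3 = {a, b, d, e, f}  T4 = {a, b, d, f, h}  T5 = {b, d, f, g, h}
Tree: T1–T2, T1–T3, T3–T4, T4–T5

Every vertex of G appears in some bag (union = {a, b, c, d, e, f, g, h, i}); every edge is covered by a bag; and for each vertex v the set of bags containing v is connected in the bag tree. The decomposition is therefore valid. The largest bag has 5 vertices, so the width is 4.

Yes; width 4.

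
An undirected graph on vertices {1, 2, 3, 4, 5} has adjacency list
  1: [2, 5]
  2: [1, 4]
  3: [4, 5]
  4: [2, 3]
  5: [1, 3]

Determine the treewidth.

2

A width-2 tree decomposition is:
Bags: B1 = {3, 4, 5}  B2 = {2, 4, 5}  B3 = {1, 2, 5}
Tree: B1–B2, B2–B3
Each bag holds 3 vertices, so the decomposition has width 2, which upper-bounds the treewidth. The edges 5–3–4–2–1–5 form a cycle, so G is not a tree and its treewidth is at least 2. The upper and lower bounds meet at 2, so that is the treewidth.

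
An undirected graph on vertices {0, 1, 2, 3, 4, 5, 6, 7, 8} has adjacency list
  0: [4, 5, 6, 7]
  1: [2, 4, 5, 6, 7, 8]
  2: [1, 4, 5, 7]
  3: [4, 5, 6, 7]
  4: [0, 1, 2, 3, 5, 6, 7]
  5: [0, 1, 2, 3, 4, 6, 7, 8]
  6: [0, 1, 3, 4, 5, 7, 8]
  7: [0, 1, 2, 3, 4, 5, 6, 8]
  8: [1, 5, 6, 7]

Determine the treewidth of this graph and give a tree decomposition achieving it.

Treewidth 4.
Bags: B1 = {1, 4, 5, 6, 7}  B2 = {1, 5, 6, 7, 8}  B3 = {3, 4, 5, 6, 7}  B4 = {1, 2, 4, 5, 7}  B5 = {0, 4, 5, 6, 7}
Tree: B1–B2, B1–B3, B1–B4, B3–B5

Each bag holds 5 vertices, so the decomposition has width 4, which upper-bounds the treewidth. On the other hand G contains the 5-clique {1, 5, 6, 7, 8}. A clique must lie in a single bag of any decomposition, so no decomposition can have width below 4. The upper and lower bounds meet at 4, so that is the treewidth.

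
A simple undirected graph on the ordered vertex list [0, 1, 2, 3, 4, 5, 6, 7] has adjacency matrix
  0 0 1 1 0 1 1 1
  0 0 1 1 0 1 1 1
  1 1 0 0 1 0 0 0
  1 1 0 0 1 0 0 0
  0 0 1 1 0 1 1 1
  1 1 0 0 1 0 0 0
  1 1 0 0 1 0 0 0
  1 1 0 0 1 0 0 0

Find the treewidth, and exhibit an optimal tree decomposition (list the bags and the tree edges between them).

Treewidth 3.
One such decomposition:
Bags: B1 = {0, 1, 4, 5}  B2 = {0, 1, 4, 7}  B3 = {0, 1, 4, 6}  B4 = {0, 1, 2, 4}  B5 = {0, 1, 3, 4}
Tree: B1–B2, B2–B3, B3–B4, B4–B5

Each bag holds 4 vertices, so the decomposition has width 3, which upper-bounds the treewidth. For the lower bound: the 4 vertex sets {1,5}, {4,7}, {0}, {6} are disjoint, each induces a connected subgraph, and every pair is joined by at least one edge of G. Contracting each set to a single vertex therefore yields K_{4} as a minor, and since treewidth is minor-monotone, tw(G) ≥ tw(K_{4}) = 3. Hence tw(G) = 3 exactly.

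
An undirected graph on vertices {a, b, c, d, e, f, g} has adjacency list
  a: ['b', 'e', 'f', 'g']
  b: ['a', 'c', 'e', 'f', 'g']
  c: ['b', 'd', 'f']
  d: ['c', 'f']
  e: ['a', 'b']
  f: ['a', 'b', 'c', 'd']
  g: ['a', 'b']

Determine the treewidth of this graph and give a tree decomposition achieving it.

The largest bag has 3 vertices, giving width 2; this decomposition certifies tw(G) ≤ 2. On the other hand G contains the 3-clique {c, d, f}. A clique must lie in a single bag of any decomposition, so no decomposition can have width below 2. Hence tw(G) = 2 exactly.

Treewidth 2.
One optimal decomposition is:
Bags: B1 = {b, c, f}  B2 = {a, b, f}  B3 = {a, b, g}  B4 = {a, b, e}  B5 = {c, d, f}
Tree: B1–B2, B2–B3, B2–B4, B1–B5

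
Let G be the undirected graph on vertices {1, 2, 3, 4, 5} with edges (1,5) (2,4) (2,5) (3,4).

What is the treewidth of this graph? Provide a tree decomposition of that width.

The largest bag has 2 vertices, giving width 1; this decomposition certifies tw(G) ≤ 1. Any graph with an edge has treewidth ≥ 1, and G has the edge 1–5. Hence tw(G) = 1 exactly.

Treewidth 1.
One such decomposition:
Bags: B1 = {1, 5}  B2 = {2, 5}  B3 = {2, 4}  B4 = {3, 4}
Tree: B1–B2, B2–B3, B3–B4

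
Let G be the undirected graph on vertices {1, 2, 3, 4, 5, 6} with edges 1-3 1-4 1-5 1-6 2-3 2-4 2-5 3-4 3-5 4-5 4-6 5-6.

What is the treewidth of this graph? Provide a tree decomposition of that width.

Each bag holds 4 vertices, so the decomposition has width 3, which upper-bounds the treewidth. For the lower bound, the 4 vertices {1, 3, 4, 5} are pairwise adjacent, and any tree decomposition puts a clique entirely inside one bag — forcing width ≥ 3. The upper and lower bounds meet at 3, so that is the treewidth.

Treewidth 3.
One optimal decomposition is:
Bags: B1 = {1, 3, 4, 5}  B2 = {2, 3, 4, 5}  B3 = {1, 4, 5, 6}
Tree: B1–B2, B1–B3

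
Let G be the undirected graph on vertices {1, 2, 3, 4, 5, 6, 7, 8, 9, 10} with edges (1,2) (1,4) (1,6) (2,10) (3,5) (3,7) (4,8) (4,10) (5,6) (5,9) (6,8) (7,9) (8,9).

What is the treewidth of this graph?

2

A width-2 tree decomposition is:
Bags: B1 = {3, 7, 9}  B2 = {3, 5, 9}  B3 = {5, 8, 9}  B4 = {5, 6, 8}  B5 = {4, 6, 8}  B6 = {1, 4, 6}  B7 = {1, 4, 10}  B8 = {1, 2, 10}
Tree: B1–B2, B2–B3, B3–B4, B4–B5, B5–B6, B6–B7, B7–B8
Every bag has size at most 3, so the width is 3 − 1 = 2 and tw(G) ≤ 2. The edges 7–3–5–9–7 form a cycle, so G is not a tree and its treewidth is at least 2. Hence tw(G) = 2 exactly.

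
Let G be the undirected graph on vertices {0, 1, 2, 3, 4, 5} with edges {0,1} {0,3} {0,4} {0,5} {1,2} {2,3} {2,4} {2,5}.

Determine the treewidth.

2

A width-2 tree decomposition is:
Bags: B1 = {0, 1, 2}  B2 = {0, 2, 5}  B3 = {0, 2, 4}  B4 = {0, 2, 3}
Tree: B1–B2, B2–B3, B3–B4
Each bag holds 3 vertices, so the decomposition has width 2, which upper-bounds the treewidth. Since 2–1–0–5–2 is a cycle in G, G is not acyclic. Forests are exactly the graphs of treewidth ≤ 1, so tw(G) ≥ 2. Combining the bounds, tw(G) = 2.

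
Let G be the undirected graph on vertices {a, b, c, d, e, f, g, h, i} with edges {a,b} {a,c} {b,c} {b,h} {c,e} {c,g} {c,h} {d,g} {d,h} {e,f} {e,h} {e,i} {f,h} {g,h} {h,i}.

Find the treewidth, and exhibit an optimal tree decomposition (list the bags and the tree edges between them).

Each bag holds 3 vertices, so the decomposition has width 2, which upper-bounds the treewidth. Conversely, {d, g, h} is a clique of size 3, and the vertices of any clique must share a bag in every tree decomposition; so some bag has ≥ 3 vertices and tw(G) ≥ 2. The upper and lower bounds meet at 2, so that is the treewidth.

Treewidth 2.
Bags: B1 = {c, e, h}  B2 = {e, f, h}  B3 = {c, g, h}  B4 = {e, h, i}  B5 = {b, c, h}  B6 = {a, b, c}  B7 = {d, g, h}
Tree: B1–B2, B1–B3, B2–B4, B1–B5, B5–B6, B3–B7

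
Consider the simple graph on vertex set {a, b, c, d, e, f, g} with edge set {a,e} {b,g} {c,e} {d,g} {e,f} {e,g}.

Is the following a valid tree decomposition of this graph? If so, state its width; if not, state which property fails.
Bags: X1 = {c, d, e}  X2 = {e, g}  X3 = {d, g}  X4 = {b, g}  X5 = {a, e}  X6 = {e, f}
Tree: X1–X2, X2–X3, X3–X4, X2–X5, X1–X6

A tree decomposition must satisfy three properties: every vertex lies in some bag; for every edge, both endpoints lie together in some bag; and for every vertex, the bags containing it form a connected subtree. Here bags containing vertex d are not connected in the tree, so the decomposition is invalid.

No — bags containing vertex d are not connected in the tree.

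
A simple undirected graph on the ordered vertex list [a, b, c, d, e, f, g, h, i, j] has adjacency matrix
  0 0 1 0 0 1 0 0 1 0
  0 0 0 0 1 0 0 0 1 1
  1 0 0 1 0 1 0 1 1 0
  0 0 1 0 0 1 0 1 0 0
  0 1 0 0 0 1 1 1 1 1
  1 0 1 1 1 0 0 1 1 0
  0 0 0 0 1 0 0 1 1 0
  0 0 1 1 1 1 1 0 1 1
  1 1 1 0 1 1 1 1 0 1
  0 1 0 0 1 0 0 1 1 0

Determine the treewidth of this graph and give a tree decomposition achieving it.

Every bag has size at most 4, so the width is 4 − 1 = 3 and tw(G) ≤ 3. On the other hand G contains the 4-clique {c, d, f, h}. A clique must lie in a single bag of any decomposition, so no decomposition can have width below 3. The upper and lower bounds meet at 3, so that is the treewidth.

Treewidth 3.
Bags: B1 = {e, f, h, i}  B2 = {e, h, i, j}  B3 = {e, g, h, i}  B4 = {c, f, h, i}  B5 = {a, c, f, i}  B6 = {c, d, f, h}  B7 = {b, e, i, j}
Tree: B1–B2, B1–B3, B1–B4, B4–B5, B4–B6, B2–B7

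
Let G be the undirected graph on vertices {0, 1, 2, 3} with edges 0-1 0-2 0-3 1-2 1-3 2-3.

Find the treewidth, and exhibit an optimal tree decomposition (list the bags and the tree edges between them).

Treewidth 3.
Bags: B1 = {0, 1, 2, 3}
Tree: (single bag)

A single bag containing all 4 vertices is trivially a valid decomposition of width 3. Conversely, {0, 1, 2, 3} is a clique of size 4, and the vertices of any clique must share a bag in every tree decomposition; so some bag has ≥ 4 vertices and tw(G) ≥ 3. The upper and lower bounds meet at 3, so that is the treewidth.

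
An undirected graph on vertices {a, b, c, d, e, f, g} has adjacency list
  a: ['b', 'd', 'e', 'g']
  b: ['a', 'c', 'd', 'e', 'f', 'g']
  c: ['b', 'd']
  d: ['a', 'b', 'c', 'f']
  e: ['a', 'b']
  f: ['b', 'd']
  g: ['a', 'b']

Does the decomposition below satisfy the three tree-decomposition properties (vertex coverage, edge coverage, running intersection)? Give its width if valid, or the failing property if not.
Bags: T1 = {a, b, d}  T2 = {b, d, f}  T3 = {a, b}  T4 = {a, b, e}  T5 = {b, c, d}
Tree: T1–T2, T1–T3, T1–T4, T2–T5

A tree decomposition must satisfy three properties: every vertex lies in some bag; for every edge, both endpoints lie together in some bag; and for every vertex, the bags containing it form a connected subtree. Here vertex g appears in no bag, so the decomposition is invalid.

No — vertex g appears in no bag.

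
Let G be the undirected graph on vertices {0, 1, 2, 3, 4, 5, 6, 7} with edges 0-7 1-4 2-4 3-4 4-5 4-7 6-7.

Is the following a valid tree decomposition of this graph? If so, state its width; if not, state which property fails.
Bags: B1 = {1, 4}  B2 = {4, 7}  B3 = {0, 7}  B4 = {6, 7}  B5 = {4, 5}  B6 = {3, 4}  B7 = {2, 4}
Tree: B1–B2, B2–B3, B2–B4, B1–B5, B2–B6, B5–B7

Yes; width 1.

Vertex coverage: the bags together contain {0, 1, 2, 3, 4, 5, 6, 7}, the full vertex set. Edge coverage: each edge of G has both endpoints in at least one bag. Running intersection: for every vertex, the bags containing it form a connected subtree. All three properties hold, so this is a valid tree decomposition of width max|bag| − 1 = 1, and hence tw(G) ≤ 1.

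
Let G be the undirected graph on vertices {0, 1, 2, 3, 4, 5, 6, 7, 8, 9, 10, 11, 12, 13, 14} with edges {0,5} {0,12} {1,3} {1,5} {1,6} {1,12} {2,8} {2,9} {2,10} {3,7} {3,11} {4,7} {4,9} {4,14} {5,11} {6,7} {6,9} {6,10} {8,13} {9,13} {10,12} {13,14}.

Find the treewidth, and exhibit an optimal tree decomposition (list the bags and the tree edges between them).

The largest bag has 4 vertices, giving width 3; this decomposition certifies tw(G) ≤ 3. For the lower bound: the 4 vertex sets {0,5,11}, {12}, {1}, {3,6,7,10} are disjoint, each induces a connected subgraph, and every pair is joined by at least one edge of G. Contracting each set to a single vertex therefore yields K_{4} as a minor, and since treewidth is minor-monotone, tw(G) ≥ tw(K_{4}) = 3. Hence tw(G) = 3 exactly.

Treewidth 3.
Bags: B1 = {0, 5, 11, 12}  B2 = {1, 5, 11, 12}  B3 = {1, 3, 11, 12}  B4 = {1, 3, 10, 12}  B5 = {1, 3, 6, 10}  B6 = {3, 6, 7, 10}  B7 = {2, 6, 7, 10}  B8 = {2, 6, 7, 9}  B9 = {2, 4, 7, 9}  B10 = {2, 4, 8, 9}  B11 = {4, 8, 9, 13}  B12 = {4, 8, 13, 14}
Tree: B1–B2, B2–B3, B3–B4, B4–B5, B5–B6, B6–B7, B7–B8, B8–B9, B9–B10, B10–B11, B11–B12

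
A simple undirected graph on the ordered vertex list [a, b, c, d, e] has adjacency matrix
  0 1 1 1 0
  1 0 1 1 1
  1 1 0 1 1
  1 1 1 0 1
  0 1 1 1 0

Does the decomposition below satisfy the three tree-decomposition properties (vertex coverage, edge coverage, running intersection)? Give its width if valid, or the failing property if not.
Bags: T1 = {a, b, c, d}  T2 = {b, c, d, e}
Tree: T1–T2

Yes; width 3.

Checking the three conditions: (i) the bags cover all of {a, b, c, d, e}; (ii) for each edge, some bag contains both endpoints; (iii) the bags containing any fixed vertex form a subtree. All hold, so the decomposition is valid with width 4 − 1 = 3.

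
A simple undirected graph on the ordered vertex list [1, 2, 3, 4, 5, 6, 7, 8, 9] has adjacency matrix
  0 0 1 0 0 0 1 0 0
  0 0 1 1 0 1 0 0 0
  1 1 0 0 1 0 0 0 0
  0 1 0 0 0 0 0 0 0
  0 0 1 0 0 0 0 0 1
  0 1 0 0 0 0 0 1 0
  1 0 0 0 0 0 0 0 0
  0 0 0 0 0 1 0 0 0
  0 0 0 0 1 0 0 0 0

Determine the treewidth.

A width-1 tree decomposition is:
Bags: B1 = {2, 3}  B2 = {2, 6}  B3 = {2, 4}  B4 = {3, 5}  B5 = {5, 9}  B6 = {1, 3}  B7 = {1, 7}  B8 = {6, 8}
Tree: B1–B2, B1–B3, B1–B4, B4–B5, B1–B6, B6–B7, B2–B8
Each bag holds 2 vertices, so the decomposition has width 1, which upper-bounds the treewidth. G has an edge, so its treewidth is at least 1. The upper and lower bounds meet at 1, so that is the treewidth.

1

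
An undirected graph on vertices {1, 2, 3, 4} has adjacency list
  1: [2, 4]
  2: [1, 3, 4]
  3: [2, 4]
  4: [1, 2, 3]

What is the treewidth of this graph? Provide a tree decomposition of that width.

Each bag holds 3 vertices, so the decomposition has width 2, which upper-bounds the treewidth. For the lower bound, the 3 vertices {1, 2, 4} are pairwise adjacent, and any tree decomposition puts a clique entirely inside one bag — forcing width ≥ 2. The upper and lower bounds meet at 2, so that is the treewidth.

Treewidth 2.
One optimal decomposition is:
Bags: B1 = {2, 3, 4}  B2 = {1, 2, 4}
Tree: B1–B2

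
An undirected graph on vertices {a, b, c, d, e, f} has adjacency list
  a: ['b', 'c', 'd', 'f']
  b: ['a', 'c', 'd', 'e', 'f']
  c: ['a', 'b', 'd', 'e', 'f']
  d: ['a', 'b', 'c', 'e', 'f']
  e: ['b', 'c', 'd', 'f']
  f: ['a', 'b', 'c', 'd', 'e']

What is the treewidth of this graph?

4

A width-4 tree decomposition is:
Bags: B1 = {a, b, c, d, f}  B2 = {b, c, d, e, f}
Tree: B1–B2
The largest bag has 5 vertices, giving width 4; this decomposition certifies tw(G) ≤ 4. For the lower bound, the 5 vertices {b, c, d, e, f} are pairwise adjacent, and any tree decomposition puts a clique entirely inside one bag — forcing width ≥ 4. The upper and lower bounds meet at 4, so that is the treewidth.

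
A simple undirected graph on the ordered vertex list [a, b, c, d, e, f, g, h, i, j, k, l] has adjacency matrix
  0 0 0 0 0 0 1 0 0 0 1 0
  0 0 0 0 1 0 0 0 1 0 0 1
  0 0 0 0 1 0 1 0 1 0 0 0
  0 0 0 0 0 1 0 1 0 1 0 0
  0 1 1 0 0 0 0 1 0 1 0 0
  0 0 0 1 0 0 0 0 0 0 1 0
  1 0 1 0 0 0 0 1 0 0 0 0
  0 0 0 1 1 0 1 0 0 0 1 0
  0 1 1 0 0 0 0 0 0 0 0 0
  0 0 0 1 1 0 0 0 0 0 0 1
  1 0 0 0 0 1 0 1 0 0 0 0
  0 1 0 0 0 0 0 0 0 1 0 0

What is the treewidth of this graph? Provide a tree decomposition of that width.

Each bag holds 4 vertices, so the decomposition has width 3, which upper-bounds the treewidth. For the lower bound: the 4 vertex sets {b,i,l}, {j}, {e}, {c,d,g,h} are disjoint, each induces a connected subgraph, and every pair is joined by at least one edge of G. Contracting each set to a single vertex therefore yields K_{4} as a minor, and since treewidth is minor-monotone, tw(G) ≥ tw(K_{4}) = 3. Combining the bounds, tw(G) = 3.

Treewidth 3.
Bags: B1 = {b, i, j, l}  B2 = {b, e, i, j}  B3 = {c, e, i, j}  B4 = {c, d, e, j}  B5 = {c, d, e, h}  B6 = {c, d, g, h}  B7 = {d, f, g, h}  B8 = {f, g, h, k}  B9 = {a, f, g, k}
Tree: B1–B2, B2–B3, B3–B4, B4–B5, B5–B6, B6–B7, B7–B8, B8–B9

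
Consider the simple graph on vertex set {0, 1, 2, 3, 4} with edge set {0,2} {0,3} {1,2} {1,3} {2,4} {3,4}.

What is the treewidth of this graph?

A width-2 tree decomposition is:
Bags: B1 = {0, 2, 3}  B2 = {2, 3, 4}  B3 = {1, 2, 3}
Tree: B1–B2, B2–B3
The largest bag has 3 vertices, giving width 2; this decomposition certifies tw(G) ≤ 2. Since 2–0–3–4–2 is a cycle in G, G is not acyclic. Forests are exactly the graphs of treewidth ≤ 1, so tw(G) ≥ 2. Hence tw(G) = 2 exactly.

2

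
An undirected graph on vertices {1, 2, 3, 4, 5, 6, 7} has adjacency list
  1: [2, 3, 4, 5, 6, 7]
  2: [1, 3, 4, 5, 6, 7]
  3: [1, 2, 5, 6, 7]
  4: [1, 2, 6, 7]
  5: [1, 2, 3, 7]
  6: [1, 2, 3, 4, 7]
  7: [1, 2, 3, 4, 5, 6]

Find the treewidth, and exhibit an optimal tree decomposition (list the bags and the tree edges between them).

The largest bag has 5 vertices, giving width 4; this decomposition certifies tw(G) ≤ 4. On the other hand G contains the 5-clique {1, 2, 3, 5, 7}. A clique must lie in a single bag of any decomposition, so no decomposition can have width below 4. The upper and lower bounds meet at 4, so that is the treewidth.

Treewidth 4.
Bags: B1 = {1, 2, 4, 6, 7}  B2 = {1, 2, 3, 6, 7}  B3 = {1, 2, 3, 5, 7}
Tree: B1–B2, B2–B3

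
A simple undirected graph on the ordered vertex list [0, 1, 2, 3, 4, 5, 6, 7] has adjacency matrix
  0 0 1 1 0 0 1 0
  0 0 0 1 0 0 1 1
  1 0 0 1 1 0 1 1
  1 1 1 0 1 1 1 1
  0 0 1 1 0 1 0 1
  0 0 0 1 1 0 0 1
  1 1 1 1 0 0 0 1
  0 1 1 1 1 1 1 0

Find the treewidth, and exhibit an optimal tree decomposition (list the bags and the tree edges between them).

Treewidth 3.
One optimal decomposition is:
Bags: B1 = {2, 3, 6, 7}  B2 = {0, 2, 3, 6}  B3 = {2, 3, 4, 7}  B4 = {1, 3, 6, 7}  B5 = {3, 4, 5, 7}
Tree: B1–B2, B1–B3, B1–B4, B3–B5

The largest bag has 4 vertices, giving width 3; this decomposition certifies tw(G) ≤ 3. Conversely, {0, 2, 3, 6} is a clique of size 4, and the vertices of any clique must share a bag in every tree decomposition; so some bag has ≥ 4 vertices and tw(G) ≥ 3. Therefore the treewidth is 3.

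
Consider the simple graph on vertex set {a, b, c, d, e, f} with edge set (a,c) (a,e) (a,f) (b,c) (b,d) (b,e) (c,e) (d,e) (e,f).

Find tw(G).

2

A width-2 tree decomposition is:
Bags: B1 = {b, c, e}  B2 = {a, c, e}  B3 = {a, e, f}  B4 = {b, d, e}
Tree: B1–B2, B2–B3, B1–B4
The largest bag has 3 vertices, giving width 2; this decomposition certifies tw(G) ≤ 2. Conversely, {a, c, e} is a clique of size 3, and the vertices of any clique must share a bag in every tree decomposition; so some bag has ≥ 3 vertices and tw(G) ≥ 2. The upper and lower bounds meet at 2, so that is the treewidth.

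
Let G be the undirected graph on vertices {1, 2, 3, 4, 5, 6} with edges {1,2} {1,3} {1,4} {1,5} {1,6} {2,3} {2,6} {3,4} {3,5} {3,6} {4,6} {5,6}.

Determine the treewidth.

3

A width-3 tree decomposition is:
Bags: B1 = {1, 3, 5, 6}  B2 = {1, 2, 3, 6}  B3 = {1, 3, 4, 6}
Tree: B1–B2, B2–B3
Each bag holds 4 vertices, so the decomposition has width 3, which upper-bounds the treewidth. For the lower bound, the 4 vertices {1, 2, 3, 6} are pairwise adjacent, and any tree decomposition puts a clique entirely inside one bag — forcing width ≥ 3. Therefore the treewidth is 3.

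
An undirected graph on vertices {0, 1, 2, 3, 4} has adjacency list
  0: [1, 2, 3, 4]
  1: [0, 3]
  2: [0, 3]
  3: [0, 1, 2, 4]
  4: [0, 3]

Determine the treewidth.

2

A width-2 tree decomposition is:
Bags: B1 = {0, 3, 4}  B2 = {0, 1, 3}  B3 = {0, 2, 3}
Tree: B1–B2, B2–B3
The largest bag has 3 vertices, giving width 2; this decomposition certifies tw(G) ≤ 2. For the lower bound, the 3 vertices {0, 1, 3} are pairwise adjacent, and any tree decomposition puts a clique entirely inside one bag — forcing width ≥ 2. Therefore the treewidth is 2.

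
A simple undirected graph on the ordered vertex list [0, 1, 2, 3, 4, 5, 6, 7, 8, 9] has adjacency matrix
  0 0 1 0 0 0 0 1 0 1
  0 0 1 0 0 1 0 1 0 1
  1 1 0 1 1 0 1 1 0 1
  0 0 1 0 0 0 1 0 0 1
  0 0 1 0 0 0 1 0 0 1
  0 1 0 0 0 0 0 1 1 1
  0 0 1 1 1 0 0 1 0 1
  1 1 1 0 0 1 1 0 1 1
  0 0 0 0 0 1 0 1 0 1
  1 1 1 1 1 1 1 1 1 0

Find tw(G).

A width-3 tree decomposition is:
Bags: B1 = {1, 2, 7, 9}  B2 = {0, 2, 7, 9}  B3 = {2, 6, 7, 9}  B4 = {2, 4, 6, 9}  B5 = {1, 5, 7, 9}  B6 = {5, 7, 8, 9}  B7 = {2, 3, 6, 9}
Tree: B1–B2, B1–B3, B3–B4, B1–B5, B5–B6, B4–B7
Every bag has size at most 4, so the width is 4 − 1 = 3 and tw(G) ≤ 3. For the lower bound, the 4 vertices {5, 7, 8, 9} are pairwise adjacent, and any tree decomposition puts a clique entirely inside one bag — forcing width ≥ 3. The upper and lower bounds meet at 3, so that is the treewidth.

3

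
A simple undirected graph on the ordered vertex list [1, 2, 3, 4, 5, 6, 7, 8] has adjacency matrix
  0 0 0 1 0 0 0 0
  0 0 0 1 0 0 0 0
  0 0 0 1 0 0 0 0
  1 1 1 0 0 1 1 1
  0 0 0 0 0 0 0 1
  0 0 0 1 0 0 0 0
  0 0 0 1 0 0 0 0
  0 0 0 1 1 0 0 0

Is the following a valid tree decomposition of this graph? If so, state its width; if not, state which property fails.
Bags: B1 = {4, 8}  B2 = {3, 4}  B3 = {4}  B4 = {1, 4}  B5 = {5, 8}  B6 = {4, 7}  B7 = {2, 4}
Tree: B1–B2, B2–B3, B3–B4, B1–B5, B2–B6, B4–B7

No — vertex 6 appears in no bag.

A tree decomposition must satisfy three properties: every vertex lies in some bag; for every edge, both endpoints lie together in some bag; and for every vertex, the bags containing it form a connected subtree. Here vertex 6 appears in no bag, so the decomposition is invalid.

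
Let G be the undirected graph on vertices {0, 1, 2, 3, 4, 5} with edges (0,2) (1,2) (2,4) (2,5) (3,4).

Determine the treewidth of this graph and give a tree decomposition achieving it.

Treewidth 1.
One such decomposition:
Bags: B1 = {0, 2}  B2 = {2, 4}  B3 = {3, 4}  B4 = {1, 2}  B5 = {2, 5}
Tree: B1–B2, B2–B3, B2–B4, B2–B5

Every bag has size at most 2, so the width is 2 − 1 = 1 and tw(G) ≤ 1. Any graph with an edge has treewidth ≥ 1, and G has the edge 0–2. Hence tw(G) = 1 exactly.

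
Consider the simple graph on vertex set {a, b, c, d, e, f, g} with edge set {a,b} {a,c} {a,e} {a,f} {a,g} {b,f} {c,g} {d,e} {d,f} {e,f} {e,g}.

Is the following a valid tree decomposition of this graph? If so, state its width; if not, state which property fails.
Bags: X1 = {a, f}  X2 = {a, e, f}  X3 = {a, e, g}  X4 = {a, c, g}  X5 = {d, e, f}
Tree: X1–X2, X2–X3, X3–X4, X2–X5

A tree decomposition must satisfy three properties: every vertex lies in some bag; for every edge, both endpoints lie together in some bag; and for every vertex, the bags containing it form a connected subtree. Here vertex b appears in no bag, so the decomposition is invalid.

No — vertex b appears in no bag.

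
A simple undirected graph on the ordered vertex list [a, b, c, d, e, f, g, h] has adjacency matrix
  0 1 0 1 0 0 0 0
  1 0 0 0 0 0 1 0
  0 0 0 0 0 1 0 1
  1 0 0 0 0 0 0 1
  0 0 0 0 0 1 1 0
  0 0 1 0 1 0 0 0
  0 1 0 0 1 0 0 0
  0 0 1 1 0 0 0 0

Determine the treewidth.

A width-2 tree decomposition is:
Bags: B1 = {a, d, h}  B2 = {a, b, h}  B3 = {b, g, h}  B4 = {e, g, h}  B5 = {e, f, h}  B6 = {c, f, h}
Tree: B1–B2, B2–B3, B3–B4, B4–B5, B5–B6
Every bag has size at most 3, so the width is 3 − 1 = 2 and tw(G) ≤ 2. The edges h–d–a–b–g–e–f–c–h form a cycle, so G is not a tree and its treewidth is at least 2. The upper and lower bounds meet at 2, so that is the treewidth.

2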